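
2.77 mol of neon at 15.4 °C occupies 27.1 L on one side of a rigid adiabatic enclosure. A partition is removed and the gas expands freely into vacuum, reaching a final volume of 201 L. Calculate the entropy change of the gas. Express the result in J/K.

For an ideal gas in free expansion Q = 0 and W = 0, so T is unchanged.
Entropy is a state function; using a reversible isothermal path, ΔS_gas = nR ln(V₂/V₁) = 2.77 × 8.314 × ln(201/27.1) = 46.1 J/K.

ΔS_gas = 46.1 J/K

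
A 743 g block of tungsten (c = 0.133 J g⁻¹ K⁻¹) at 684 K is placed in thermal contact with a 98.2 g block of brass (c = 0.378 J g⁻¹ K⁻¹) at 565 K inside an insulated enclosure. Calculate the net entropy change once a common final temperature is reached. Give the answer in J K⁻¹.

ΔS_total = 0.478 J/K

Energy balance: T_f = (m₁c₁T₁ + m₂c₂T₂)/(m₁c₁ + m₂c₂) = 651.51 K.
ΔS₁ = m₁c₁ ln(T_f/T₁) = 98.819 × ln(651.51/684) = -4.81 J/K.
ΔS₂ = m₂c₂ ln(T_f/T₂) = 37.1196 × ln(651.51/565) = 5.288 J/K.
ΔS_total = -4.81 + 5.288 = 0.478 J/K.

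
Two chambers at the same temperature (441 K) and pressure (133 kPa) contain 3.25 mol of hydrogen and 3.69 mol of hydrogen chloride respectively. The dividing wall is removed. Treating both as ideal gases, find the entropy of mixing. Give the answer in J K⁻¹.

ΔS_mix = 39.9 J/K

Mole fractions: x_A = 3.25/6.94 = 0.468, x_B = 0.532.
ΔS_mix = −R(n_A ln x_A + n_B ln x_B) = −8.314 × (3.25 ln 0.468 + 3.69 ln 0.532) = 39.9 J/K.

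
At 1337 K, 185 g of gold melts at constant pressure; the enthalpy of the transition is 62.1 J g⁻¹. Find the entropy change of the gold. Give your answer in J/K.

Heat absorbed by the substance: Q = mL = 185 × 62.1 = 11488.5 J.
At constant T, ΔS = Q_rev/T = 11488.5 / 1337 = 8.59 J/K.

ΔS = 8.59 J/K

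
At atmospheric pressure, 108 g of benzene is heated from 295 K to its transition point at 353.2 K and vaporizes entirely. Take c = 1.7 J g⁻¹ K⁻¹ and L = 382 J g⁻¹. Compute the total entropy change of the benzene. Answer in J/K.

Warming step: ΔS₁ = m c ln(T_tr/T_i) = 108 × 1.7 × ln(353.2/295) = 33.06 J/K.
Phase change: ΔS₂ = +mL/T_tr = 108 × 382 / 353.2 = 116.8 J/K.
ΔS_total = (33.06) + (116.8) = 150 J/K.

ΔS = 150 J/K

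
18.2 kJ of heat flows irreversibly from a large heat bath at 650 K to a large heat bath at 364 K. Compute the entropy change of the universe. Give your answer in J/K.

ΔS_hot = −Q/T_H = −18200/650 = -28 J/K and ΔS_cold = +Q/T_C = 18200/364 = 50 J/K.
ΔS_total = -28 + 50 = 22 J/K, positive as the second law requires.

ΔS_total = 22 J/K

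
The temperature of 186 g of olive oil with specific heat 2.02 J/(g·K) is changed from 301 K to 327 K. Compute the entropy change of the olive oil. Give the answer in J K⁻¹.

ΔS = ∫dQ_rev/T = m c ln(T₂/T₁) = 186 × 2.02 × ln(327/301) = 31.1 J/K.

ΔS = 31.1 J/K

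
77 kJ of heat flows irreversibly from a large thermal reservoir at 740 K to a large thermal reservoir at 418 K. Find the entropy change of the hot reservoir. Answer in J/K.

ΔS_hot = -104 J/K

The hot reservoir loses heat Q, so ΔS_hot = −Q/T_H = −77000/740 = -104 J/K.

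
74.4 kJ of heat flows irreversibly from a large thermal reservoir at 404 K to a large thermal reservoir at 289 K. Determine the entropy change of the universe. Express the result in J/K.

ΔS_hot = −Q/T_H = −74400/404 = -184.16 J/K and ΔS_cold = +Q/T_C = 74400/289 = 257.44 J/K.
ΔS_total = -184.16 + 257.44 = 73.3 J/K, positive as the second law requires.

ΔS_total = 73.3 J/K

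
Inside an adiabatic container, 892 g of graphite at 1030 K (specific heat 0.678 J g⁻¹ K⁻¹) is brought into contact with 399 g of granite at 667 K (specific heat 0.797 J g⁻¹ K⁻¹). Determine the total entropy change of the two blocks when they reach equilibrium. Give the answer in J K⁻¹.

ΔS_total = 18.7 J/K

Energy balance: T_f = (m₁c₁T₁ + m₂c₂T₂)/(m₁c₁ + m₂c₂) = 904.9 K.
ΔS₁ = m₁c₁ ln(T_f/T₁) = 604.776 × ln(904.9/1030) = -78.31 J/K.
ΔS₂ = m₂c₂ ln(T_f/T₂) = 318.003 × ln(904.9/667) = 97 J/K.
ΔS_total = -78.31 + 97 = 18.7 J/K.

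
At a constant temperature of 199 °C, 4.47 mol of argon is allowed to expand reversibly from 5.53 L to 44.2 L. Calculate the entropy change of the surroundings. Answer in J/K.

ΔS_surr = -77.2 J/K

For an isothermal ideal gas ΔS_gas = nR ln(V₂/V₁) = 4.47 × 8.314 × ln(44.2/5.53) = 77.2 J/K.
The process is reversible, so ΔS_surr = −ΔS_gas = -77.2 J/K and ΔS_universe = 0.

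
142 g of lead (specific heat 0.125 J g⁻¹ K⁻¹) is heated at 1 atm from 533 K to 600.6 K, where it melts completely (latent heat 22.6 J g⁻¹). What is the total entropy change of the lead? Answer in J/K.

ΔS = 7.46 J/K

Warming step: ΔS₁ = m c ln(T_tr/T_i) = 142 × 0.125 × ln(600.6/533) = 2.119 J/K.
Phase change: ΔS₂ = +mL/T_tr = 142 × 22.6 / 600.6 = 5.343 J/K.
ΔS_total = (2.119) + (5.343) = 7.46 J/K.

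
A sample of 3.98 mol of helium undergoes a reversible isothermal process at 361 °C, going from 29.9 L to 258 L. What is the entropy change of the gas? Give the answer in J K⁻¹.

For an isothermal ideal gas ΔS_gas = nR ln(V₂/V₁) = 3.98 × 8.314 × ln(258/29.9) = 71.3 J/K.

ΔS_gas = 71.3 J/K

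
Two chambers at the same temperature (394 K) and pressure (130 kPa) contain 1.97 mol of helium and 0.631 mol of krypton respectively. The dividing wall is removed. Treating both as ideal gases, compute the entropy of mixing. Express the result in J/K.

Mole fractions: x_A = 1.97/2.6 = 0.757, x_B = 0.243.
ΔS_mix = −R(n_A ln x_A + n_B ln x_B) = −8.314 × (1.97 ln 0.757 + 0.631 ln 0.243) = 12 J/K.

ΔS_mix = 12 J/K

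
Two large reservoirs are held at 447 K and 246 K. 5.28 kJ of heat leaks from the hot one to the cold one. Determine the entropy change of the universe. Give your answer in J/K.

ΔS_total = 9.65 J/K

ΔS_hot = −Q/T_H = −5280/447 = -11.81 J/K and ΔS_cold = +Q/T_C = 5280/246 = 21.46 J/K.
ΔS_total = -11.81 + 21.46 = 9.65 J/K, positive as the second law requires.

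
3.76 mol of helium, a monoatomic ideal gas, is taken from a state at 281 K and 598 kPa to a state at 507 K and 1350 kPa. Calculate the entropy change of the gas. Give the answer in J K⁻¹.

ΔS = nC_p ln(T₂/T₁) − nR ln(P₂/P₁), with C_p = 5R/2 = 20.79 J mol⁻¹ K⁻¹ for a monoatomic ideal gas.
ΔS = 3.76 × [20.79 × ln(507/281) − 8.314 × ln(1350/598)] = 20.7 J/K.

ΔS = 20.7 J/K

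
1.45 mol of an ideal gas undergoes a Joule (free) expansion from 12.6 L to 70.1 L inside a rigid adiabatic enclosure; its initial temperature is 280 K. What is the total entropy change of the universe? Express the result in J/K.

No heat is exchanged and no work is done, so the ideal-gas temperature stays constant.
Entropy is a state function; using a reversible isothermal path, ΔS_gas = nR ln(V₂/V₁) = 1.45 × 8.314 × ln(70.1/12.6) = 20.7 J/K.
The insulated surroundings exchange no heat, so ΔS_surr = 0 and ΔS_universe = ΔS_gas.

ΔS_universe = 20.7 J/K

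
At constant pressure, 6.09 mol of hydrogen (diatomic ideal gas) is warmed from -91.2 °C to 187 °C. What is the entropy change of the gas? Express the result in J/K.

ΔS = 164 J/K

In kelvin: T₁ = 181.95 K, T₂ = 460.15 K. At constant pressure, ΔS = nC_p ln(T₂/T₁) with C_p = 7R/2 = 29.1 J mol⁻¹ K⁻¹.
ΔS = 6.09 × 29.1 × ln(460.15/181.95) = 164 J/K.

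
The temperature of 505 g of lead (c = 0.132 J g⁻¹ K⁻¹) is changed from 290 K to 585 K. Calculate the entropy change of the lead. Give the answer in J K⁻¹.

ΔS = ∫dQ_rev/T = m c ln(T₂/T₁) = 505 × 0.132 × ln(585/290) = 46.8 J/K.

ΔS = 46.8 J/K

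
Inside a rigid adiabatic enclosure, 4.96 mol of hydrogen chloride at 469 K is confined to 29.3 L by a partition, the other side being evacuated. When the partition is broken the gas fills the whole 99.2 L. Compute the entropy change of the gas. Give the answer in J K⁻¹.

ΔS_gas = 50.3 J/K

For an ideal gas in free expansion Q = 0 and W = 0, so T is unchanged.
Entropy is a state function; using a reversible isothermal path, ΔS_gas = nR ln(V₂/V₁) = 4.96 × 8.314 × ln(99.2/29.3) = 50.3 J/K.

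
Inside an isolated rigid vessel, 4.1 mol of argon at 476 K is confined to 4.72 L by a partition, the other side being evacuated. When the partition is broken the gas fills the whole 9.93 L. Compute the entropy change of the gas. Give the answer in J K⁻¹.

No heat is exchanged and no work is done, so the ideal-gas temperature stays constant.
Entropy is a state function; using a reversible isothermal path, ΔS_gas = nR ln(V₂/V₁) = 4.1 × 8.314 × ln(9.93/4.72) = 25.4 J/K.

ΔS_gas = 25.4 J/K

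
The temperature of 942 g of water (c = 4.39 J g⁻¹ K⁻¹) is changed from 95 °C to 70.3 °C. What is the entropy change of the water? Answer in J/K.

In kelvin: T₁ = 368.15 K, T₂ = 343.45 K. ΔS = ∫dQ_rev/T = m c ln(T₂/T₁) = 942 × 4.39 × ln(343.45/368.15) = -287 J/K.

ΔS = -287 J/K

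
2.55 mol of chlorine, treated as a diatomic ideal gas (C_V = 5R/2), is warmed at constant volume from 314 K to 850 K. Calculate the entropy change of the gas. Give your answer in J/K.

ΔS = 52.8 J/K

At constant volume, ΔS = nC_V ln(T₂/T₁) with C_V = 5R/2 = 20.79 J mol⁻¹ K⁻¹.
ΔS = 2.55 × 20.79 × ln(850/314) = 52.8 J/K.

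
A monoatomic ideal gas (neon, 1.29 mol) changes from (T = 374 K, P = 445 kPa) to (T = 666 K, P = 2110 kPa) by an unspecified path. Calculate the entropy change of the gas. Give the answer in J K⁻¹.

ΔS = nC_p ln(T₂/T₁) − nR ln(P₂/P₁), with C_p = 5R/2 = 20.79 J mol⁻¹ K⁻¹ for a monoatomic ideal gas.
ΔS = 1.29 × [20.79 × ln(666/374) − 8.314 × ln(2110/445)] = -1.22 J/K.

ΔS = -1.22 J/K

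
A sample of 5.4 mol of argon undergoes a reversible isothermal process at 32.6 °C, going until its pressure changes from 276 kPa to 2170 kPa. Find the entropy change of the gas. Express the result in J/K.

For an isothermal ideal gas ΔS_gas = nR ln(P₁/P₂) = 5.4 × 8.314 × ln(276/2170) = -92.6 J/K.

ΔS_gas = -92.6 J/K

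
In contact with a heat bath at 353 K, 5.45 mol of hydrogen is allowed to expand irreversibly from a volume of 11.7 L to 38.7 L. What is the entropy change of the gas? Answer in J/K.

ΔS_gas = 54.2 J/K

Entropy is a state function, so ΔS_gas depends only on the end states.
For an isothermal ideal gas ΔS_gas = nR ln(V₂/V₁) = 5.45 × 8.314 × ln(38.7/11.7) = 54.2 J/K.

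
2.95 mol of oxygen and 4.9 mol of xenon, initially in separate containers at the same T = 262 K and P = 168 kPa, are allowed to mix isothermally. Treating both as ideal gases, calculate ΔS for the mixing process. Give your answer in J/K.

Mole fractions: x_A = 2.95/7.85 = 0.376, x_B = 0.624.
ΔS_mix = −R(n_A ln x_A + n_B ln x_B) = −8.314 × (2.95 ln 0.376 + 4.9 ln 0.624) = 43.2 J/K.

ΔS_mix = 43.2 J/K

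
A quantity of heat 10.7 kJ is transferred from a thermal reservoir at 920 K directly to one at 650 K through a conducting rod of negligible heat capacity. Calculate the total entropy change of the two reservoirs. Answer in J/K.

ΔS_total = 4.83 J/K

ΔS_hot = −Q/T_H = −10700/920 = -11.63 J/K and ΔS_cold = +Q/T_C = 10700/650 = 16.46 J/K.
ΔS_total = -11.63 + 16.46 = 4.83 J/K, positive as the second law requires.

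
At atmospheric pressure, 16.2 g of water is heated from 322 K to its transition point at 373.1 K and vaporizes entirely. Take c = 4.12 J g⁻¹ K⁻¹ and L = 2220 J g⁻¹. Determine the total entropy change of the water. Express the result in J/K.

Warming step: ΔS₁ = m c ln(T_tr/T_i) = 16.2 × 4.12 × ln(373.1/322) = 9.831 J/K.
Phase change: ΔS₂ = +mL/T_tr = 16.2 × 2220 / 373.1 = 96.39 J/K.
ΔS_total = (9.831) + (96.39) = 106 J/K.

ΔS = 106 J/K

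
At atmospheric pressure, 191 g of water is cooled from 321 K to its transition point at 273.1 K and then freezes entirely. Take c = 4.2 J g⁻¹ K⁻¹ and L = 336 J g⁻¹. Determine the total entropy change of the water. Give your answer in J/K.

Cooling step: ΔS₁ = m c ln(T_tr/T_i) = 191 × 4.2 × ln(273.1/321) = -129.6 J/K.
Phase change: ΔS₂ = −mL/T_tr = −191 × 336 / 273.1 = -235 J/K.
ΔS_total = (-129.6) + (-235) = -365 J/K.

ΔS = -365 J/K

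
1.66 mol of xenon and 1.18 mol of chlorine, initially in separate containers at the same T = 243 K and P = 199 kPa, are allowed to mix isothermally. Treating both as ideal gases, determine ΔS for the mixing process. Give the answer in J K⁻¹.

Mole fractions: x_A = 1.66/2.84 = 0.585, x_B = 0.415.
ΔS_mix = −R(n_A ln x_A + n_B ln x_B) = −8.314 × (1.66 ln 0.585 + 1.18 ln 0.415) = 16 J/K.

ΔS_mix = 16 J/K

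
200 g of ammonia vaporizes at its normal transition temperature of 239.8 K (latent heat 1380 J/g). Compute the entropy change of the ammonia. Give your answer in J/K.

Heat absorbed by the substance: Q = mL = 200 × 1380 = 276000 J.
At constant T, ΔS = Q_rev/T = 276000 / 239.8 = 1150 J/K.

ΔS = 1150 J/K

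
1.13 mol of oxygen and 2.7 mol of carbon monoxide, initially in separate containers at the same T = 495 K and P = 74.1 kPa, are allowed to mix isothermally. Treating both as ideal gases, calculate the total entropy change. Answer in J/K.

Mole fractions: x_A = 1.13/3.83 = 0.295, x_B = 0.705.
ΔS_mix = −R(n_A ln x_A + n_B ln x_B) = −8.314 × (1.13 ln 0.295 + 2.7 ln 0.705) = 19.3 J/K.

ΔS_mix = 19.3 J/K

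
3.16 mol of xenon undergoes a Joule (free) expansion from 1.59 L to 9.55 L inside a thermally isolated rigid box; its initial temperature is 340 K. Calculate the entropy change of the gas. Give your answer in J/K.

For an ideal gas in free expansion Q = 0 and W = 0, so T is unchanged.
Entropy is a state function; using a reversible isothermal path, ΔS_gas = nR ln(V₂/V₁) = 3.16 × 8.314 × ln(9.55/1.59) = 47.1 J/K.

ΔS_gas = 47.1 J/K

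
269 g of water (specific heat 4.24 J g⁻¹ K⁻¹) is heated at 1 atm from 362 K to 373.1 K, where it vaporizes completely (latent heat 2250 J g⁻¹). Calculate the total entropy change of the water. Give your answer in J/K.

ΔS = 1660 J/K

Warming step: ΔS₁ = m c ln(T_tr/T_i) = 269 × 4.24 × ln(373.1/362) = 34.45 J/K.
Phase change: ΔS₂ = +mL/T_tr = 269 × 2250 / 373.1 = 1622 J/K.
ΔS_total = (34.45) + (1622) = 1660 J/K.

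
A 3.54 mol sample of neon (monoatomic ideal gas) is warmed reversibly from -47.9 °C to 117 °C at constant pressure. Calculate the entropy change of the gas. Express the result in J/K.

ΔS = 40.4 J/K

In kelvin: T₁ = 225.25 K, T₂ = 390.15 K. At constant pressure, ΔS = nC_p ln(T₂/T₁) with C_p = 5R/2 = 20.79 J mol⁻¹ K⁻¹.
ΔS = 3.54 × 20.79 × ln(390.15/225.25) = 40.4 J/K.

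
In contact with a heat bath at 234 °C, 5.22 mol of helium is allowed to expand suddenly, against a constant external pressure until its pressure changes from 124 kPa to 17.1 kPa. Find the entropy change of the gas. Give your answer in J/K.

ΔS_gas = 86 J/K

Entropy is a state function, so ΔS_gas depends only on the end states.
For an isothermal ideal gas ΔS_gas = nR ln(P₁/P₂) = 5.22 × 8.314 × ln(124/17.1) = 86 J/K.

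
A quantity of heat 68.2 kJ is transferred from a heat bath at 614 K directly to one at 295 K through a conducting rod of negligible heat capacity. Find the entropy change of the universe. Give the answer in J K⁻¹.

ΔS_total = 120 J/K

ΔS_hot = −Q/T_H = −68200/614 = -111.1 J/K and ΔS_cold = +Q/T_C = 68200/295 = 231.2 J/K.
ΔS_total = -111.1 + 231.2 = 120 J/K, positive as the second law requires.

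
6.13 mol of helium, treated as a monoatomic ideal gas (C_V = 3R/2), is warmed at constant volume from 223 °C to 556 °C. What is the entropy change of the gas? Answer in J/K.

In kelvin: T₁ = 496.15 K, T₂ = 829.15 K. At constant volume, ΔS = nC_V ln(T₂/T₁) with C_V = 3R/2 = 12.47 J mol⁻¹ K⁻¹.
ΔS = 6.13 × 12.47 × ln(829.15/496.15) = 39.3 J/K.

ΔS = 39.3 J/K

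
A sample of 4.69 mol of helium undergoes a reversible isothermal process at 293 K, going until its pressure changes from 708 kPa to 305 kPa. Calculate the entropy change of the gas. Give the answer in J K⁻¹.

For an isothermal ideal gas ΔS_gas = nR ln(P₁/P₂) = 4.69 × 8.314 × ln(708/305) = 32.8 J/K.

ΔS_gas = 32.8 J/K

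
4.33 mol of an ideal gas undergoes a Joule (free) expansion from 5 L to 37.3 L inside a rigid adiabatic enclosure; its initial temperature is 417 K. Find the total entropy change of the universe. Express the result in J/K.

For an ideal gas in free expansion Q = 0 and W = 0, so T is unchanged.
Entropy is a state function; using a reversible isothermal path, ΔS_gas = nR ln(V₂/V₁) = 4.33 × 8.314 × ln(37.3/5) = 72.3 J/K.
The insulated surroundings exchange no heat, so ΔS_surr = 0 and ΔS_universe = ΔS_gas.

ΔS_universe = 72.3 J/K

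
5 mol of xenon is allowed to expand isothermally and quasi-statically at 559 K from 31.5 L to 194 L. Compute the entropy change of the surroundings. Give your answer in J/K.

For an isothermal ideal gas ΔS_gas = nR ln(V₂/V₁) = 5 × 8.314 × ln(194/31.5) = 75.6 J/K.
The process is reversible, so ΔS_surr = −ΔS_gas = -75.6 J/K and ΔS_universe = 0.

ΔS_surr = -75.6 J/K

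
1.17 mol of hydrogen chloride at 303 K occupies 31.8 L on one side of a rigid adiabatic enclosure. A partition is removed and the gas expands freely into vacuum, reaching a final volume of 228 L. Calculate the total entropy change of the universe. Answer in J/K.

ΔS_universe = 19.2 J/K

No heat is exchanged and no work is done, so the ideal-gas temperature stays constant.
Entropy is a state function; using a reversible isothermal path, ΔS_gas = nR ln(V₂/V₁) = 1.17 × 8.314 × ln(228/31.8) = 19.2 J/K.
The insulated surroundings exchange no heat, so ΔS_surr = 0 and ΔS_universe = ΔS_gas.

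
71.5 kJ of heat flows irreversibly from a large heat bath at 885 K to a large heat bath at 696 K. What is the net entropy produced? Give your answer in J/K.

ΔS_total = 21.9 J/K

ΔS_hot = −Q/T_H = −71500/885 = -80.79 J/K and ΔS_cold = +Q/T_C = 71500/696 = 102.7 J/K.
ΔS_total = -80.79 + 102.7 = 21.9 J/K, positive as the second law requires.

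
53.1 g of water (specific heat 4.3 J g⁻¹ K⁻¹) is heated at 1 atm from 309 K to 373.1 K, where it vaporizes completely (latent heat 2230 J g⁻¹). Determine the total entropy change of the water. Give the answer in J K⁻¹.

Warming step: ΔS₁ = m c ln(T_tr/T_i) = 53.1 × 4.3 × ln(373.1/309) = 43.04 J/K.
Phase change: ΔS₂ = +mL/T_tr = 53.1 × 2230 / 373.1 = 317.4 J/K.
ΔS_total = (43.04) + (317.4) = 360 J/K.

ΔS = 360 J/K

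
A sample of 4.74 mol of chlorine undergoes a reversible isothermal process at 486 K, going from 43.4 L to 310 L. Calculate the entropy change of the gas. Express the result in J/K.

For an isothermal ideal gas ΔS_gas = nR ln(V₂/V₁) = 4.74 × 8.314 × ln(310/43.4) = 77.5 J/K.

ΔS_gas = 77.5 J/K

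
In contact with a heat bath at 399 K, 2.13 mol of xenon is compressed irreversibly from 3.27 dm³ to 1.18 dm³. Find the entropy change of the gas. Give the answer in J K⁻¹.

ΔS_gas = -18.1 J/K

Entropy is a state function, so ΔS_gas depends only on the end states.
For an isothermal ideal gas ΔS_gas = nR ln(V₂/V₁) = 2.13 × 8.314 × ln(1.18/3.27) = -18.1 J/K.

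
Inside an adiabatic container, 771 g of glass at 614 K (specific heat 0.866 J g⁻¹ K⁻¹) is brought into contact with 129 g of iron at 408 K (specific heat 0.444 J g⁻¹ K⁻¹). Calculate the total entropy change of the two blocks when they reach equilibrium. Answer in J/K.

Energy balance: T_f = (m₁c₁T₁ + m₂c₂T₂)/(m₁c₁ + m₂c₂) = 597.72 K.
ΔS₁ = m₁c₁ ln(T_f/T₁) = 667.686 × ln(597.72/614) = -17.94 J/K.
ΔS₂ = m₂c₂ ln(T_f/T₂) = 57.276 × ln(597.72/408) = 21.87 J/K.
ΔS_total = -17.94 + 21.87 = 3.93 J/K.

ΔS_total = 3.93 J/K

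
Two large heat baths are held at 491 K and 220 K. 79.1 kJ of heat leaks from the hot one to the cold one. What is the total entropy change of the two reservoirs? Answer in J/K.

ΔS_total = 198 J/K

ΔS_hot = −Q/T_H = −79100/491 = -161.1 J/K and ΔS_cold = +Q/T_C = 79100/220 = 359.5 J/K.
ΔS_total = -161.1 + 359.5 = 198 J/K, positive as the second law requires.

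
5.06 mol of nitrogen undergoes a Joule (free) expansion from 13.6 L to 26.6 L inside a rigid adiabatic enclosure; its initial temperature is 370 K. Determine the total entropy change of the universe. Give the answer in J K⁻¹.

For an ideal gas in free expansion Q = 0 and W = 0, so T is unchanged.
Entropy is a state function; using a reversible isothermal path, ΔS_gas = nR ln(V₂/V₁) = 5.06 × 8.314 × ln(26.6/13.6) = 28.2 J/K.
The insulated surroundings exchange no heat, so ΔS_surr = 0 and ΔS_universe = ΔS_gas.

ΔS_universe = 28.2 J/K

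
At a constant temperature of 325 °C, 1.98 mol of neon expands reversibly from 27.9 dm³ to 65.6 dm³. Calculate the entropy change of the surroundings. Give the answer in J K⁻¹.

ΔS_surr = -14.1 J/K

For an isothermal ideal gas ΔS_gas = nR ln(V₂/V₁) = 1.98 × 8.314 × ln(65.6/27.9) = 14.1 J/K.
The process is reversible, so ΔS_surr = −ΔS_gas = -14.1 J/K and ΔS_universe = 0.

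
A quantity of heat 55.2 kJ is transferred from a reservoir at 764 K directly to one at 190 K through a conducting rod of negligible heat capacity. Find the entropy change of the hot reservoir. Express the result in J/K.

The hot reservoir loses heat Q, so ΔS_hot = −Q/T_H = −55200/764 = -72.3 J/K.

ΔS_hot = -72.3 J/K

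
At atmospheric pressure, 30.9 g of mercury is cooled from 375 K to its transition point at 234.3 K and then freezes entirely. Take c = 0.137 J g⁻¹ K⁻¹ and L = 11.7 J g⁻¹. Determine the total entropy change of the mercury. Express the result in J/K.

Cooling step: ΔS₁ = m c ln(T_tr/T_i) = 30.9 × 0.137 × ln(234.3/375) = -1.991 J/K.
Phase change: ΔS₂ = −mL/T_tr = −30.9 × 11.7 / 234.3 = -1.543 J/K.
ΔS_total = (-1.991) + (-1.543) = -3.53 J/K.

ΔS = -3.53 J/K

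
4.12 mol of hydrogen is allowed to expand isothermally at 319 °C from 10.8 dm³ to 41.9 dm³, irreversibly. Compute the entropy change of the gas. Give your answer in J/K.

ΔS_gas = 46.4 J/K

Entropy is a state function, so ΔS_gas depends only on the end states.
For an isothermal ideal gas ΔS_gas = nR ln(V₂/V₁) = 4.12 × 8.314 × ln(41.9/10.8) = 46.4 J/K.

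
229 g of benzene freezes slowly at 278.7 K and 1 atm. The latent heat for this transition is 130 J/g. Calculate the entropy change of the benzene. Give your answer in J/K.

Heat released by the substance: Q = −mL = −229 × 130 = −29770 J.
At constant T, ΔS = Q_rev/T = −29770 / 278.7 = -107 J/K.

ΔS = -107 J/K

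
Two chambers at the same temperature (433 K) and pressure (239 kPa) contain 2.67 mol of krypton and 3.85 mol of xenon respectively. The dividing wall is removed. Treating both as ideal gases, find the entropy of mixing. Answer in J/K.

Mole fractions: x_A = 2.67/6.52 = 0.41, x_B = 0.59.
ΔS_mix = −R(n_A ln x_A + n_B ln x_B) = −8.314 × (2.67 ln 0.41 + 3.85 ln 0.59) = 36.7 J/K.

ΔS_mix = 36.7 J/K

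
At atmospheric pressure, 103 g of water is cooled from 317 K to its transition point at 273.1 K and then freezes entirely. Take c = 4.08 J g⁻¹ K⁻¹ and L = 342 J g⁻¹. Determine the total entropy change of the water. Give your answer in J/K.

Cooling step: ΔS₁ = m c ln(T_tr/T_i) = 103 × 4.08 × ln(273.1/317) = -62.64 J/K.
Phase change: ΔS₂ = −mL/T_tr = −103 × 342 / 273.1 = -129 J/K.
ΔS_total = (-62.64) + (-129) = -192 J/K.

ΔS = -192 J/K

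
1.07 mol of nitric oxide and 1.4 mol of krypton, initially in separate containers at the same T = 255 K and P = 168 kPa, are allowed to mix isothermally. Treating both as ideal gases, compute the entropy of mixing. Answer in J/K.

Mole fractions: x_A = 1.07/2.47 = 0.433, x_B = 0.567.
ΔS_mix = −R(n_A ln x_A + n_B ln x_B) = −8.314 × (1.07 ln 0.433 + 1.4 ln 0.567) = 14.1 J/K.

ΔS_mix = 14.1 J/K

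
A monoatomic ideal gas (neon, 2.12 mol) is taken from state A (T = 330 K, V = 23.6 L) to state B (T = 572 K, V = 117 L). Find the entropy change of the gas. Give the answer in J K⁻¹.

ΔS = 42.8 J/K

Entropy is a state function: ΔS = nC_V ln(T₂/T₁) + nR ln(V₂/V₁), with C_V = 3R/2 = 12.47 J mol⁻¹ K⁻¹ for a monoatomic ideal gas.
ΔS = 2.12 × [12.47 × ln(572/330) + 8.314 × ln(117/23.6)] = 42.8 J/K.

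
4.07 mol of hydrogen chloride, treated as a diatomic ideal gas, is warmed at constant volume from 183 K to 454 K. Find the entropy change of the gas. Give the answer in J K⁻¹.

ΔS = 76.9 J/K

At constant volume, ΔS = nC_V ln(T₂/T₁) with C_V = 5R/2 = 20.79 J mol⁻¹ K⁻¹.
ΔS = 4.07 × 20.79 × ln(454/183) = 76.9 J/K.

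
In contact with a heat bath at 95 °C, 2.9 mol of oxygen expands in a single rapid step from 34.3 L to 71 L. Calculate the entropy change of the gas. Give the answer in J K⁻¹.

Entropy is a state function, so ΔS_gas depends only on the end states.
For an isothermal ideal gas ΔS_gas = nR ln(V₂/V₁) = 2.9 × 8.314 × ln(71/34.3) = 17.5 J/K.

ΔS_gas = 17.5 J/K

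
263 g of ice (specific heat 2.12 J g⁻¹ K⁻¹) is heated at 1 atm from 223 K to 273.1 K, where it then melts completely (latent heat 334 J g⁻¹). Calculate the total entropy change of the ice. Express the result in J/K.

ΔS = 435 J/K

Warming step: ΔS₁ = m c ln(T_tr/T_i) = 263 × 2.12 × ln(273.1/223) = 113 J/K.
Phase change: ΔS₂ = +mL/T_tr = 263 × 334 / 273.1 = 321.6 J/K.
ΔS_total = (113) + (321.6) = 435 J/K.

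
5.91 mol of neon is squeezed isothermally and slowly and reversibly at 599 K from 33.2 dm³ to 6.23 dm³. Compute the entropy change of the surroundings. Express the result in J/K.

For an isothermal ideal gas ΔS_gas = nR ln(V₂/V₁) = 5.91 × 8.314 × ln(6.23/33.2) = -82.2 J/K.
The process is reversible, so ΔS_surr = −ΔS_gas = 82.2 J/K and ΔS_universe = 0.

ΔS_surr = 82.2 J/K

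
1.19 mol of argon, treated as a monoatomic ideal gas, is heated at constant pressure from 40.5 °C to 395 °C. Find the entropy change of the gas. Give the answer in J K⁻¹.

ΔS = 18.7 J/K

In kelvin: T₁ = 313.65 K, T₂ = 668.15 K. At constant pressure, ΔS = nC_p ln(T₂/T₁) with C_p = 5R/2 = 20.79 J mol⁻¹ K⁻¹.
ΔS = 1.19 × 20.79 × ln(668.15/313.65) = 18.7 J/K.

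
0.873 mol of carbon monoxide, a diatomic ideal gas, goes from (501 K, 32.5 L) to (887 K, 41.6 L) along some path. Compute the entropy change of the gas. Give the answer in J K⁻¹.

ΔS = 12.2 J/K

Entropy is a state function: ΔS = nC_V ln(T₂/T₁) + nR ln(V₂/V₁), with C_V = 5R/2 = 20.79 J mol⁻¹ K⁻¹ for a diatomic ideal gas.
ΔS = 0.873 × [20.79 × ln(887/501) + 8.314 × ln(41.6/32.5)] = 12.2 J/K.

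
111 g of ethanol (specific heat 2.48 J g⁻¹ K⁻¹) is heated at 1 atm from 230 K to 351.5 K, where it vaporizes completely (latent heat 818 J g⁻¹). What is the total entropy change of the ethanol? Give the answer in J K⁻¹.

ΔS = 375 J/K

Warming step: ΔS₁ = m c ln(T_tr/T_i) = 111 × 2.48 × ln(351.5/230) = 116.8 J/K.
Phase change: ΔS₂ = +mL/T_tr = 111 × 818 / 351.5 = 258.3 J/K.
ΔS_total = (116.8) + (258.3) = 375 J/K.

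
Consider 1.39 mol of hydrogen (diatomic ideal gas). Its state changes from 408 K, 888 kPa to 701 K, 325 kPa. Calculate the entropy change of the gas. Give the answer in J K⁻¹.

ΔS = 33.5 J/K

ΔS = nC_p ln(T₂/T₁) − nR ln(P₂/P₁), with C_p = 7R/2 = 29.1 J mol⁻¹ K⁻¹ for a diatomic ideal gas.
ΔS = 1.39 × [29.1 × ln(701/408) − 8.314 × ln(325/888)] = 33.5 J/K.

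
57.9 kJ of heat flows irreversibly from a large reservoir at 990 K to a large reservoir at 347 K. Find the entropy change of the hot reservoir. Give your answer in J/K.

The hot reservoir loses heat Q, so ΔS_hot = −Q/T_H = −57900/990 = -58.5 J/K.

ΔS_hot = -58.5 J/K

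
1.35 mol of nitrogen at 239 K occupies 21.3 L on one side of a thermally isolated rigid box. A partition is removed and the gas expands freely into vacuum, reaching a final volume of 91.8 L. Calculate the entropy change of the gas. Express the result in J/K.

No heat is exchanged and no work is done, so the ideal-gas temperature stays constant.
Entropy is a state function; using a reversible isothermal path, ΔS_gas = nR ln(V₂/V₁) = 1.35 × 8.314 × ln(91.8/21.3) = 16.4 J/K.

ΔS_gas = 16.4 J/K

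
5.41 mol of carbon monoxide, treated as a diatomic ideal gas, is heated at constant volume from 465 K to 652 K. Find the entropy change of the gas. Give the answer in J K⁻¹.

At constant volume, ΔS = nC_V ln(T₂/T₁) with C_V = 5R/2 = 20.79 J mol⁻¹ K⁻¹.
ΔS = 5.41 × 20.79 × ln(652/465) = 38 J/K.

ΔS = 38 J/K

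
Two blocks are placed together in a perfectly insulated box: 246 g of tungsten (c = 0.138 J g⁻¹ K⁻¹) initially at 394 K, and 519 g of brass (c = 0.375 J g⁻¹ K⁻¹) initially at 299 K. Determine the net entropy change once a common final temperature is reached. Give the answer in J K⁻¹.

Energy balance: T_f = (m₁c₁T₁ + m₂c₂T₂)/(m₁c₁ + m₂c₂) = 313.11 K.
ΔS₁ = m₁c₁ ln(T_f/T₁) = 33.948 × ln(313.11/394) = -7.801 J/K.
ΔS₂ = m₂c₂ ln(T_f/T₂) = 194.625 × ln(313.11/299) = 8.974 J/K.
ΔS_total = -7.801 + 8.974 = 1.17 J/K.

ΔS_total = 1.17 J/K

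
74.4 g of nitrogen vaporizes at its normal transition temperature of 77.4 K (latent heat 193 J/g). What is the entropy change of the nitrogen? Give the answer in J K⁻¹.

ΔS = 186 J/K

Heat absorbed by the substance: Q = mL = 74.4 × 193 = 14359.2 J.
At constant T, ΔS = Q_rev/T = 14359.2 / 77.4 = 186 J/K.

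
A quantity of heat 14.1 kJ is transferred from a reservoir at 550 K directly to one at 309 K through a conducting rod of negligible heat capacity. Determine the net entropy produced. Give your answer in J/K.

ΔS_hot = −Q/T_H = −14100/550 = -25.64 J/K and ΔS_cold = +Q/T_C = 14100/309 = 45.63 J/K.
ΔS_total = -25.64 + 45.63 = 20 J/K, positive as the second law requires.

ΔS_total = 20 J/K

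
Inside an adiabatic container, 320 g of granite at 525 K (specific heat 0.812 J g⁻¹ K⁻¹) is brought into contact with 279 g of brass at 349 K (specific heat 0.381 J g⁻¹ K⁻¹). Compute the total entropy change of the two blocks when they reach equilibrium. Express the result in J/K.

ΔS_total = 5.91 J/K

Energy balance: T_f = (m₁c₁T₁ + m₂c₂T₂)/(m₁c₁ + m₂c₂) = 473.9 K.
ΔS₁ = m₁c₁ ln(T_f/T₁) = 259.84 × ln(473.9/525) = -26.61 J/K.
ΔS₂ = m₂c₂ ln(T_f/T₂) = 106.299 × ln(473.9/349) = 32.52 J/K.
ΔS_total = -26.61 + 32.52 = 5.91 J/K.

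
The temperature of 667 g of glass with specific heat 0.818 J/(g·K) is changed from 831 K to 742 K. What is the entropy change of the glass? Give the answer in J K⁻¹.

ΔS = -61.8 J/K

ΔS = ∫dQ_rev/T = m c ln(T₂/T₁) = 667 × 0.818 × ln(742/831) = -61.8 J/K.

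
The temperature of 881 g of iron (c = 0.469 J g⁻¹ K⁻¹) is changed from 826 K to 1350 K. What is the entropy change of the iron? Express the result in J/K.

ΔS = 203 J/K

ΔS = ∫dQ_rev/T = m c ln(T₂/T₁) = 881 × 0.469 × ln(1350/826) = 203 J/K.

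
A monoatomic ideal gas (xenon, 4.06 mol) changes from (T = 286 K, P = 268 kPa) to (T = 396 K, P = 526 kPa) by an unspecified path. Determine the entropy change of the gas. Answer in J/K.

ΔS = nC_p ln(T₂/T₁) − nR ln(P₂/P₁), with C_p = 5R/2 = 20.79 J mol⁻¹ K⁻¹ for a monoatomic ideal gas.
ΔS = 4.06 × [20.79 × ln(396/286) − 8.314 × ln(526/268)] = 4.7 J/K.

ΔS = 4.7 J/K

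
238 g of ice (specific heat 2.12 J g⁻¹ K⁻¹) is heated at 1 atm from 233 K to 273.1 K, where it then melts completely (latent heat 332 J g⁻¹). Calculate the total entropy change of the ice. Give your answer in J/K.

ΔS = 369 J/K

Warming step: ΔS₁ = m c ln(T_tr/T_i) = 238 × 2.12 × ln(273.1/233) = 80.12 J/K.
Phase change: ΔS₂ = +mL/T_tr = 238 × 332 / 273.1 = 289.3 J/K.
ΔS_total = (80.12) + (289.3) = 369 J/K.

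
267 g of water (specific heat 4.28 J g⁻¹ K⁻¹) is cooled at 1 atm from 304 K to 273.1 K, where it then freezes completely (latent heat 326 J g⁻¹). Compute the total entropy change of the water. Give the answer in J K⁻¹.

Cooling step: ΔS₁ = m c ln(T_tr/T_i) = 267 × 4.28 × ln(273.1/304) = -122.5 J/K.
Phase change: ΔS₂ = −mL/T_tr = −267 × 326 / 273.1 = -318.7 J/K.
ΔS_total = (-122.5) + (-318.7) = -441 J/K.

ΔS = -441 J/K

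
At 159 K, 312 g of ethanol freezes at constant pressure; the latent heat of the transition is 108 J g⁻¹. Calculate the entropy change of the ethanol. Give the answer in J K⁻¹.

Heat released by the substance: Q = −mL = −312 × 108 = −33696 J.
At constant T, ΔS = Q_rev/T = −33696 / 159 = -212 J/K.

ΔS = -212 J/K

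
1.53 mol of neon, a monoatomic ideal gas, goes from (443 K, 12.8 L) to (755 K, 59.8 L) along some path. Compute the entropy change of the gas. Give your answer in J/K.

Entropy is a state function: ΔS = nC_V ln(T₂/T₁) + nR ln(V₂/V₁), with C_V = 3R/2 = 12.47 J mol⁻¹ K⁻¹ for a monoatomic ideal gas.
ΔS = 1.53 × [12.47 × ln(755/443) + 8.314 × ln(59.8/12.8)] = 29.8 J/K.

ΔS = 29.8 J/K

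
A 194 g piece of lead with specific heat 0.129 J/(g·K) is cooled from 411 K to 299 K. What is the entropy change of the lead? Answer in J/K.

ΔS = -7.96 J/K

ΔS = ∫dQ_rev/T = m c ln(T₂/T₁) = 194 × 0.129 × ln(299/411) = -7.96 J/K.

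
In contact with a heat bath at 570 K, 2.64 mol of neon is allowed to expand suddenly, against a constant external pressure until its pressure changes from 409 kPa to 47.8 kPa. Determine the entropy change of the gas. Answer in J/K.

Entropy is a state function, so ΔS_gas depends only on the end states.
For an isothermal ideal gas ΔS_gas = nR ln(P₁/P₂) = 2.64 × 8.314 × ln(409/47.8) = 47.1 J/K.

ΔS_gas = 47.1 J/K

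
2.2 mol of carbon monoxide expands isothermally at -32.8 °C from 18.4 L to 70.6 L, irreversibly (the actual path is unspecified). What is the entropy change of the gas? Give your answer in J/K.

ΔS_gas = 24.6 J/K

Entropy is a state function, so ΔS_gas depends only on the end states.
For an isothermal ideal gas ΔS_gas = nR ln(V₂/V₁) = 2.2 × 8.314 × ln(70.6/18.4) = 24.6 J/K.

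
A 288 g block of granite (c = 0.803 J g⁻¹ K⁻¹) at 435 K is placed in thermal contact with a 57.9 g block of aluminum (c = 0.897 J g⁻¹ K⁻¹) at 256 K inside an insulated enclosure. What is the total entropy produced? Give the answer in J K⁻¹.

Energy balance: T_f = (m₁c₁T₁ + m₂c₂T₂)/(m₁c₁ + m₂c₂) = 402.17 K.
ΔS₁ = m₁c₁ ln(T_f/T₁) = 231.264 × ln(402.17/435) = -18.15 J/K.
ΔS₂ = m₂c₂ ln(T_f/T₂) = 51.9363 × ln(402.17/256) = 23.46 J/K.
ΔS_total = -18.15 + 23.46 = 5.31 J/K.

ΔS_total = 5.31 J/K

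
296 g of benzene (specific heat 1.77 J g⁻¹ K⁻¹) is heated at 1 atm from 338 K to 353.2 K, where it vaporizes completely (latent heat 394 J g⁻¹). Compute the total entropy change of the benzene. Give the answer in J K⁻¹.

Warming step: ΔS₁ = m c ln(T_tr/T_i) = 296 × 1.77 × ln(353.2/338) = 23.05 J/K.
Phase change: ΔS₂ = +mL/T_tr = 296 × 394 / 353.2 = 330.2 J/K.
ΔS_total = (23.05) + (330.2) = 353 J/K.

ΔS = 353 J/K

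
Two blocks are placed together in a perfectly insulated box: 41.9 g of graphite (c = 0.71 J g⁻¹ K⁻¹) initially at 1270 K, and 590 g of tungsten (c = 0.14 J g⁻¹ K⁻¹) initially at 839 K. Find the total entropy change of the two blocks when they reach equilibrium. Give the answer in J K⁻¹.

ΔS_total = 2 J/K

Energy balance: T_f = (m₁c₁T₁ + m₂c₂T₂)/(m₁c₁ + m₂c₂) = 953.12 K.
ΔS₁ = m₁c₁ ln(T_f/T₁) = 29.749 × ln(953.12/1270) = -8.5387 J/K.
ΔS₂ = m₂c₂ ln(T_f/T₂) = 82.6 × ln(953.12/839) = 10.534 J/K.
ΔS_total = -8.5387 + 10.534 = 2 J/K.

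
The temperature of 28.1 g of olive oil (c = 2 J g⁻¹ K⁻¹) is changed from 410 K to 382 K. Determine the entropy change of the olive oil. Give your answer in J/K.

ΔS = -3.98 J/K

ΔS = ∫dQ_rev/T = m c ln(T₂/T₁) = 28.1 × 2 × ln(382/410) = -3.98 J/K.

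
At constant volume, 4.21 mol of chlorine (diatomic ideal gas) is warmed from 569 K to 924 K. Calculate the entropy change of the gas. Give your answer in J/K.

ΔS = 42.4 J/K

At constant volume, ΔS = nC_V ln(T₂/T₁) with C_V = 5R/2 = 20.79 J mol⁻¹ K⁻¹.
ΔS = 4.21 × 20.79 × ln(924/569) = 42.4 J/K.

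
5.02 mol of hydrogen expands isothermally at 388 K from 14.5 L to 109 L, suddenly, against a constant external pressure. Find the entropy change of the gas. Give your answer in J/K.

Entropy is a state function, so ΔS_gas depends only on the end states.
For an isothermal ideal gas ΔS_gas = nR ln(V₂/V₁) = 5.02 × 8.314 × ln(109/14.5) = 84.2 J/K.

ΔS_gas = 84.2 J/K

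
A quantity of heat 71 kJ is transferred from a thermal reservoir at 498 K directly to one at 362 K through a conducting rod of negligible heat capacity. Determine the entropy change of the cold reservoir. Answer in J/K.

ΔS_cold = 196 J/K

The cold reservoir gains heat Q, so ΔS_cold = +Q/T_C = 71000/362 = 196 J/K.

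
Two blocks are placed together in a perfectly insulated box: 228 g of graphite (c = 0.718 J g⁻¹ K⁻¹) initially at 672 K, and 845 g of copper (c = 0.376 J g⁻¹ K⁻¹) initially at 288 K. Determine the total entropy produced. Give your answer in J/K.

Energy balance: T_f = (m₁c₁T₁ + m₂c₂T₂)/(m₁c₁ + m₂c₂) = 418.58 K.
ΔS₁ = m₁c₁ ln(T_f/T₁) = 163.704 × ln(418.58/672) = -77.5 J/K.
ΔS₂ = m₂c₂ ln(T_f/T₂) = 317.72 × ln(418.58/288) = 118.8 J/K.
ΔS_total = -77.5 + 118.8 = 41.3 J/K.

ΔS_total = 41.3 J/K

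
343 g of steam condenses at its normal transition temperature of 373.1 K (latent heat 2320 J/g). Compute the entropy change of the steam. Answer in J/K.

Heat released by the substance: Q = −mL = −343 × 2320 = −795760 J.
At constant T, ΔS = Q_rev/T = −795760 / 373.1 = -2130 J/K.

ΔS = -2130 J/K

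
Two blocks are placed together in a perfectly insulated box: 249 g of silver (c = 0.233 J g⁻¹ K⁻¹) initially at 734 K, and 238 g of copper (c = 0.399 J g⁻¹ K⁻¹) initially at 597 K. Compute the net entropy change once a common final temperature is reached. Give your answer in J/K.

ΔS_total = 0.78 J/K

Energy balance: T_f = (m₁c₁T₁ + m₂c₂T₂)/(m₁c₁ + m₂c₂) = 648.96 K.
ΔS₁ = m₁c₁ ln(T_f/T₁) = 58.017 × ln(648.96/734) = -7.1444 J/K.
ΔS₂ = m₂c₂ ln(T_f/T₂) = 94.962 × ln(648.96/597) = 7.9245 J/K.
ΔS_total = -7.1444 + 7.9245 = 0.78 J/K.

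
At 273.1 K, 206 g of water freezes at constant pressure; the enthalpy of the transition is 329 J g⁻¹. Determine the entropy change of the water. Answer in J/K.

Heat released by the substance: Q = −mL = −206 × 329 = −67774 J.
At constant T, ΔS = Q_rev/T = −67774 / 273.1 = -248 J/K.

ΔS = -248 J/K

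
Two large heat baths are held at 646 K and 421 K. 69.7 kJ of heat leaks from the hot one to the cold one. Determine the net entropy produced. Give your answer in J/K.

ΔS_hot = −Q/T_H = −69700/646 = -107.9 J/K and ΔS_cold = +Q/T_C = 69700/421 = 165.6 J/K.
ΔS_total = -107.9 + 165.6 = 57.7 J/K, positive as the second law requires.

ΔS_total = 57.7 J/K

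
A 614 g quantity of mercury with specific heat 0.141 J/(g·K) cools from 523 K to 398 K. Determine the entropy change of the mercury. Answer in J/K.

ΔS = ∫dQ_rev/T = m c ln(T₂/T₁) = 614 × 0.141 × ln(398/523) = -23.6 J/K.

ΔS = -23.6 J/K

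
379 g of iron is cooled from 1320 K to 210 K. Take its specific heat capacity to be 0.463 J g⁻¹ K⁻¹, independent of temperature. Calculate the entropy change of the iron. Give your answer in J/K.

ΔS = ∫dQ_rev/T = m c ln(T₂/T₁) = 379 × 0.463 × ln(210/1320) = -323 J/K.

ΔS = -323 J/K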